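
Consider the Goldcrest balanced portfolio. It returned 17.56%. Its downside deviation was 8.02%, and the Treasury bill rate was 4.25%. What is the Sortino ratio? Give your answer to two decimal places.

Sortino = (Rp − Rf) / σd = (17.56% − 4.25%) / 8.02% = 13.31% / 8.02% = 1.6596

1.66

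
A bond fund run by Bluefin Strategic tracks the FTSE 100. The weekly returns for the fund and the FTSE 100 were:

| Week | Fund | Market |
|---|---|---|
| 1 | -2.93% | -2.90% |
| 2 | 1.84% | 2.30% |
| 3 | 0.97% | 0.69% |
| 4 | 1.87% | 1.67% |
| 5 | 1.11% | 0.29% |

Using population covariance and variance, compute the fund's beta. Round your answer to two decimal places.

r̄p = 0.5720%,  r̄m = 0.4100%
Cov = Σ(rp − r̄p)(rm − r̄m) / 5 = 3.1341
Var(rm) = Σ(rm − r̄m)² / 5 = 3.2417
β = Cov / Var = 3.1341 / 3.2417 = 0.9668

0.97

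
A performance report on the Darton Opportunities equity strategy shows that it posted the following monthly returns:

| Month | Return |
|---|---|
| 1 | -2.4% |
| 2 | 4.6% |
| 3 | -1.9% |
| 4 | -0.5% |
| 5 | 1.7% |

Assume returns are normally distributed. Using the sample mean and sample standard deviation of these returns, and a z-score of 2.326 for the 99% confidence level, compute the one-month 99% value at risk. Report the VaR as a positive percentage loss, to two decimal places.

μ = (-2.4 + 4.6 − 1.9 − 0.5 + 1.7) / 5 = 0.3000%
Σ(r − μ)² = 33.2200; sample σ = √(33.2200/4) = 2.8818%
VaR = −(μ − z·σ) = −(0.3000 − 2.326 × 2.8818) = −(-6.4031) = 6.4031%

6.40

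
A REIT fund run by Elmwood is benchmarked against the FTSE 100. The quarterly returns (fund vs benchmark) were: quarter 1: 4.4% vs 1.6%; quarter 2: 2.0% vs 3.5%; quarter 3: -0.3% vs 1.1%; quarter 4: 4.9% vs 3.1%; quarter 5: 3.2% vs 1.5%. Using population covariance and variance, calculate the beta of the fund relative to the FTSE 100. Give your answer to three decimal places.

r̄p = 2.8400%,  r̄m = 2.1600%
Cov = Σ(rp − r̄p)(rm − r̄m) / 5 = 0.6056
Var(rm) = Σ(rm − r̄m)² / 5 = 0.9104
β = Cov / Var = 0.6056 / 0.9104 = 0.6652

0.665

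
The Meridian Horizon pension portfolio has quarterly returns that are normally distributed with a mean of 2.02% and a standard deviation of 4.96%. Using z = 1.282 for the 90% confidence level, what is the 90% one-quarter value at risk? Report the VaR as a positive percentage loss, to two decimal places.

VaR (as % loss) = −(μ − z·σ) = −(2.02% − 1.282 × 4.96%) = −(-4.33872%) = 4.33872%

4.34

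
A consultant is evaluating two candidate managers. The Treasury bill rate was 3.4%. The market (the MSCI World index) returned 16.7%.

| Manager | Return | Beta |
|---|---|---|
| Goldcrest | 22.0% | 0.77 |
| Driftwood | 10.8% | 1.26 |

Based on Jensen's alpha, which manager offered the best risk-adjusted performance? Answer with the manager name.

Goldcrest: α = 22.0% − [3.4% + 0.77 × (16.7% − 3.4%)] = 8.359
Driftwood: α = 10.8% − [3.4% + 1.26 × (16.7% − 3.4%)] = -9.358
Highest: Goldcrest (8.359).

Goldcrest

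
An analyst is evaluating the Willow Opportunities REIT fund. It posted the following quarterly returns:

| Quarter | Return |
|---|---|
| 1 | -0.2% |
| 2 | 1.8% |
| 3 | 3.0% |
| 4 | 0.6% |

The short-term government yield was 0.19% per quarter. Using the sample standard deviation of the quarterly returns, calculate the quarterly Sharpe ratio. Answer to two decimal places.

μ = (-0.2 + 1.8 + 3 + 0.6) / 4 = 5.20 / 4 = 1.3000%
Σ(r − μ)² = 5.8800; sample σ = √(5.8800/3) = 1.4000%
Sharpe = (μ − rf) / σ = (1.3000 − 0.19) / 1.4000 = 1.1100 / 1.4000 = 0.7929

0.79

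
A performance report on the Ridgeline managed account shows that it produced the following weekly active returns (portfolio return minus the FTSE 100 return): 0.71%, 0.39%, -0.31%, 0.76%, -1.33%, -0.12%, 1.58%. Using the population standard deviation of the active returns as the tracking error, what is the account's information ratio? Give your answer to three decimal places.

Mean return r̄ = 1.680 / 7 = 0.2400%
Population std dev = √[5.2064 / 7] = 0.8624%
IR = r̄ / tracking error = 0.2400 / 0.8624 = 0.2783

0.278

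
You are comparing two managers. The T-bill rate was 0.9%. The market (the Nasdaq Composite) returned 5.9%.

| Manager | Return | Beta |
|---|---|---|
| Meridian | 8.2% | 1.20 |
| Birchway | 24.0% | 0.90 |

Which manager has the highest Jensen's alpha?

Meridian: α = 8.2% − [0.9% + 1.20 × (5.9% − 0.9%)] = 1.300
Birchway: α = 24.0% − [0.9% + 0.90 × (5.9% − 0.9%)] = 18.600
Highest: Birchway (18.600).

Birchway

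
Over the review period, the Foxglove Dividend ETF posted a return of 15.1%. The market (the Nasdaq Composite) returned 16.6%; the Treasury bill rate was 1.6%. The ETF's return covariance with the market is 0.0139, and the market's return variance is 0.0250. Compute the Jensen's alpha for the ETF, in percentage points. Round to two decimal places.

β = Cov / Var = 0.0139 / 0.0250 = 0.5560
E[R] = Rf + β(Rm − Rf) = 1.6% + 0.5560 × (16.6% − 1.6%) = 9.9400%
α = Rp − E[R] = 15.1% − 9.9400% = 5.1600

5.16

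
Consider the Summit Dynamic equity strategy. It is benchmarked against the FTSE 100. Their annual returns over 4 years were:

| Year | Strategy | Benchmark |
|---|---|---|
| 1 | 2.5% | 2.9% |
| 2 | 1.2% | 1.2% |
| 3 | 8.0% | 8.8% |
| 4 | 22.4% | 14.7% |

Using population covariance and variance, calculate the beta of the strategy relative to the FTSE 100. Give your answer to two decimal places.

1.53

r̄p = 8.5250%,  r̄m = 6.9000%
Cov = Σ(rp − r̄p)(rm − r̄m) / 4 = 43.2700
Var(rm) = Σ(rm − r̄m)² / 4 = 28.2350
β = Cov / Var = 43.2700 / 28.2350 = 1.5325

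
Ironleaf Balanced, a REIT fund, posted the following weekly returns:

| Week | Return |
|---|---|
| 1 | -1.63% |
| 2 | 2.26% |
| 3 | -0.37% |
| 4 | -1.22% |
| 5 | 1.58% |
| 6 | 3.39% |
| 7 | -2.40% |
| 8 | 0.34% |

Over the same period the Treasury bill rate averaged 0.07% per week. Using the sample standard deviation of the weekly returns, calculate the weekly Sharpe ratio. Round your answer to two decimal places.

0.09

Mean return μ = 1.950 / 8 = 0.2438%
Σ(r − μ)² = (-1.63 − 0.2438)² + (2.26 − 0.2438)² + … = 28.7786
σ = √[28.7786 / 7] = 2.0276%
Sharpe = (μ − rf) / σ = (0.2438 − 0.07) / 2.0276 = 0.1738 / 2.0276 = 0.0857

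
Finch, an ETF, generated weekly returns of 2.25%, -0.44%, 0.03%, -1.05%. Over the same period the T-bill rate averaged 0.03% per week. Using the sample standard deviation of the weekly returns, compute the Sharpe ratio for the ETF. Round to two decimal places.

0.12

Mean return r̄ = 0.790 / 4 = 0.1975%
Sample σ = √[Σ(r − r̄)² / 3] = √[6.2035 / 3] = √2.0678 = 1.4380%
Sharpe = (r̄ − rf) / σ = (0.1975 − 0.03) / 1.4380 = 0.1675 / 1.4380 = 0.1165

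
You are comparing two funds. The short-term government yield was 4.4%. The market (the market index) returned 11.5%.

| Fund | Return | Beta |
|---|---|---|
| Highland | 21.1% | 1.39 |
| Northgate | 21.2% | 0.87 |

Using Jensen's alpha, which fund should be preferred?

Northgate

Highland: α = 21.1% − [4.4% + 1.39 × (11.5% − 4.4%)] = 6.831
Northgate: α = 21.2% − [4.4% + 0.87 × (11.5% − 4.4%)] = 10.623
Highest: Northgate (10.623).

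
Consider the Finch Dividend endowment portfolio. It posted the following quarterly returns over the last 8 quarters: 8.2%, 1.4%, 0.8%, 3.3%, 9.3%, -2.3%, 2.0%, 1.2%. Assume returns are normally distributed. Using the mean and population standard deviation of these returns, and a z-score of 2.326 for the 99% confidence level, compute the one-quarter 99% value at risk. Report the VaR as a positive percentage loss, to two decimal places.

Mean return μ = 23.90 / 8 = 2.9875%
Σ(r − μ)² = 106.5488; population σ = √(106.5488/8) = 3.6495%
VaR = −(μ − z·σ) = −(2.9875 − 2.326 × 3.6495) = −(-5.5012) = 5.5012%

5.50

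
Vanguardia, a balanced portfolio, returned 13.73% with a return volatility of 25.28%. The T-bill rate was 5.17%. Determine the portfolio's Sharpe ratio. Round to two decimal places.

0.34

Sharpe = (Rp − Rf) / σp = (13.73% − 5.17%) / 25.28% = 8.56% / 25.28% = 0.3386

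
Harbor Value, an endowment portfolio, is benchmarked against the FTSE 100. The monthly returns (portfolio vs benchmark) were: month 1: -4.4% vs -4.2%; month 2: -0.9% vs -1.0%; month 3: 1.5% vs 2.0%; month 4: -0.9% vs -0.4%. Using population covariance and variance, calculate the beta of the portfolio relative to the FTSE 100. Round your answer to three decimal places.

0.946

r̄p = -1.1750%,  r̄m = -0.9000%
Cov = Σ(rp − r̄p)(rm − r̄m) / 4 = 4.6275
Var(rm) = Σ(rm − r̄m)² / 4 = 4.8900
β = Cov / Var = 4.6275 / 4.8900 = 0.9463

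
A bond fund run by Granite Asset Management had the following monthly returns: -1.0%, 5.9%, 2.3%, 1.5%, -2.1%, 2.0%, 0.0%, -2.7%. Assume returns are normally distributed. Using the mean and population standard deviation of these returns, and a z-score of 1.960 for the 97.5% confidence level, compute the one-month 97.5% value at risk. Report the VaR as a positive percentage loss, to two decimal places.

Mean return μ = 5.90 / 8 = 0.7375%
Population σ = √[Σ(r − μ)² / 8] = √[54.6988 / 8] = √6.8374 = 2.6148%
VaR = −(μ − z·σ) = −(0.7375 − 1.960 × 2.6148) = −(-4.3875) = 4.3875%

4.39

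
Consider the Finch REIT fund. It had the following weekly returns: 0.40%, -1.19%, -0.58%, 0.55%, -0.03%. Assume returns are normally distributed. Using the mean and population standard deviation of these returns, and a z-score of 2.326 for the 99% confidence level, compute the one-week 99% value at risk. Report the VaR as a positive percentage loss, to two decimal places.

1.67

μ = (0.4 − 1.19 − 0.58 + 0.55 − 0.03) / 5 = -0.850 / 5 = -0.1700%
Population std dev = √[2.0714 / 5] = 0.6436%
VaR = −(μ − z·σ) = −(-0.1700 − 2.326 × 0.6436) = −(-1.6670) = 1.6670%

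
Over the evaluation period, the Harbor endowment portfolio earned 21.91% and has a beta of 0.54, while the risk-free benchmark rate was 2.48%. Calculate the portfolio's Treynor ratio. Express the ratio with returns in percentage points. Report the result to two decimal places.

Treynor = (Rp − Rf) / β = (21.91% − 2.48%) / 0.54 = 19.43 / 0.54 = 35.9815

35.98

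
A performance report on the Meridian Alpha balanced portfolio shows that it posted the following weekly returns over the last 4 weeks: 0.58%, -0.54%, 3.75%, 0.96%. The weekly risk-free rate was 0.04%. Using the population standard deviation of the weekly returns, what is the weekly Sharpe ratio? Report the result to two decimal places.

μ = (0.58 − 0.54 + 3.75 + 0.96) / 4 = 4.750 / 4 = 1.1875%
Σ(r − μ)² = 9.9715; population σ = √(9.9715/4) = 1.5789%
Sharpe = (μ − rf) / σ = (1.1875 − 0.04) / 1.5789 = 1.1475 / 1.5789 = 0.7268

0.73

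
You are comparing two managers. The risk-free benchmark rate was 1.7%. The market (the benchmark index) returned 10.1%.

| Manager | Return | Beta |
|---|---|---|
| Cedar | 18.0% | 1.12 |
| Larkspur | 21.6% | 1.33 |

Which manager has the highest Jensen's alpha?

Larkspur

Cedar: α = 18.0% − [1.7% + 1.12 × (10.1% − 1.7%)] = 6.892
Larkspur: α = 21.6% − [1.7% + 1.33 × (10.1% − 1.7%)] = 8.728
Highest: Larkspur (8.728).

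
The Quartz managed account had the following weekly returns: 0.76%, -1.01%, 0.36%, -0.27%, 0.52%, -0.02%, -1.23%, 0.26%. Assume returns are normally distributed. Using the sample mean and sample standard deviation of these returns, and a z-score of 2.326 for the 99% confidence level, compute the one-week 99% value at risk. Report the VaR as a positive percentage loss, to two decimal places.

Mean return r̄ = -0.630 / 8 = -0.0788%
Sample σ = √[Σ(r − r̄)² / 7] = √[3.6019 / 7] = √0.5146 = 0.7174%
VaR = −(r̄ − z·σ) = −(-0.0788 − 2.326 × 0.7174) = −(-1.7475) = 1.7475%

1.75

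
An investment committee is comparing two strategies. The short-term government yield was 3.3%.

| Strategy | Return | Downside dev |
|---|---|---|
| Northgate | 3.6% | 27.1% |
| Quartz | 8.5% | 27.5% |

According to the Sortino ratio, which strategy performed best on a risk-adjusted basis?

Quartz

Northgate: Sortino ratio = (3.6% − 3.3%) / 27.1% = 0.011
Quartz: Sortino ratio = (8.5% − 3.3%) / 27.5% = 0.189
Highest: Quartz (0.189).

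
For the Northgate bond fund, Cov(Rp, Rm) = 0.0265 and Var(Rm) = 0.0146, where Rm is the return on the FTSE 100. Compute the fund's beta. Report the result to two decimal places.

β = Cov(Rp, Rm) / Var(Rm) = 0.0265 / 0.0146 = 1.8151

1.82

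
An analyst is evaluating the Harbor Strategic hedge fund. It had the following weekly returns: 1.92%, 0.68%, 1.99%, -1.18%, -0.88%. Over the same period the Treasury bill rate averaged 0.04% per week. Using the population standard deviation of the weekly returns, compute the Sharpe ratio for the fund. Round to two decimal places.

0.35

μ = (1.92 + 0.68 + 1.99 − 1.18 − 0.88) / 5 = 2.530 / 5 = 0.5060%
Σ(r − μ)² = (1.92 − 0.5060)² + (0.68 − 0.5060)² + … = 8.9955
σ = √[8.9955 / 5] = 1.3413%
Sharpe = (μ − rf) / σ = (0.5060 − 0.04) / 1.3413 = 0.4660 / 1.3413 = 0.3474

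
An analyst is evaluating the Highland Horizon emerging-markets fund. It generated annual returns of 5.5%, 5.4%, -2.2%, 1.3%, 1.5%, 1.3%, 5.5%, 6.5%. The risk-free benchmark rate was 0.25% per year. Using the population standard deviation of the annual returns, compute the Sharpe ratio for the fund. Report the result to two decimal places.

r̄ = (5.5 + 5.4 − 2.2 + 1.3 + 1.5 + 1.3 + 5.5 + 6.5) / 8 = 24.80 / 8 = 3.1000%
Population σ = √[Σ(r − r̄)² / 8] = √[65.5000 / 8] = √8.1875 = 2.8614%
Sharpe = (r̄ − rf) / σ = (3.1000 − 0.25) / 2.8614 = 2.8500 / 2.8614 = 0.9960

1.00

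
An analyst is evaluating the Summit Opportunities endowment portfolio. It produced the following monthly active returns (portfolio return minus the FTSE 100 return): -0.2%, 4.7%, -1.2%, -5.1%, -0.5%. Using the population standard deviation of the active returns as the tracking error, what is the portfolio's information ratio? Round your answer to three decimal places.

r̄ = (-0.2 + 4.7 − 1.2 − 5.1 − 0.5) / 5 = -0.4600%
Σ(r − r̄)² = (-0.2 − (-0.4600))² + (4.7 − (-0.4600))² + (-1.2 − (-0.4600))² + … = 48.7720
population σ = √(48.7720 / 5) = √9.7544 = 3.1232%
IR = r̄ / tracking error = -0.4600 / 3.1232 = -0.1473

-0.147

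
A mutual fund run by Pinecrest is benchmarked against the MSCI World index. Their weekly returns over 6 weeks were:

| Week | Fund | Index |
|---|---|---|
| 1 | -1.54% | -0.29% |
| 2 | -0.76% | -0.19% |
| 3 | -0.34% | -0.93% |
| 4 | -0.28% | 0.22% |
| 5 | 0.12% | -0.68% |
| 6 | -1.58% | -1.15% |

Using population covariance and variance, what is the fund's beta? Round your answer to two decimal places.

r̄p = -0.7300%,  r̄m = -0.5033%
Cov = Σ(rp − r̄p)(rm − r̄m) / 6 = 0.0627
Var(rm) = Σ(rm − r̄m)² / 6 = 0.2164
β = Cov / Var = 0.0627 / 0.2164 = 0.2897

0.29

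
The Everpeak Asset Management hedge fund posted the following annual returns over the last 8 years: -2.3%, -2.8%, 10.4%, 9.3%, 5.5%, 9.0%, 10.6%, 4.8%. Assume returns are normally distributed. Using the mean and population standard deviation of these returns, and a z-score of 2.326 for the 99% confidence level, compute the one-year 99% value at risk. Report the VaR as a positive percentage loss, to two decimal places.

r̄ = (-2.3 − 2.8 + 10.4 + 9.3 + 5.5 + 9 + 10.6 + 4.8) / 8 = 5.5625%
Σ(r − r̄)² = (-2.3 − 5.5625)² + (-2.8 − 5.5625)² + … = 206.8988
population σ = √(206.8988 / 8) = √25.8624 = 5.0855%
VaR = −(r̄ − z·σ) = −(5.5625 − 2.326 × 5.0855) = −(-6.2664) = 6.2664%

6.27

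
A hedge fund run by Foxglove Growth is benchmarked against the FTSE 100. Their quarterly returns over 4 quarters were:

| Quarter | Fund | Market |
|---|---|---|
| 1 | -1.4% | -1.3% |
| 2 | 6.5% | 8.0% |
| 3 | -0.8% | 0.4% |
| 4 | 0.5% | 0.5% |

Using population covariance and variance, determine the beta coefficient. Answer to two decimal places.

r̄p = 1.2000%,  r̄m = 1.9000%
Cov = Σ(rp − r̄p)(rm − r̄m) / 4 = 11.1575
Var(rm) = Σ(rm − r̄m)² / 4 = 12.9150
β = Cov / Var = 11.1575 / 12.9150 = 0.8639

0.86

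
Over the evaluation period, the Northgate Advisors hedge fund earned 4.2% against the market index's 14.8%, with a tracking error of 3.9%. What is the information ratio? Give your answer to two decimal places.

-2.72

IR = (Rp − Rb) / TE = (4.2% − 14.8%) / 3.9% = -10.60% / 3.9% = -2.7179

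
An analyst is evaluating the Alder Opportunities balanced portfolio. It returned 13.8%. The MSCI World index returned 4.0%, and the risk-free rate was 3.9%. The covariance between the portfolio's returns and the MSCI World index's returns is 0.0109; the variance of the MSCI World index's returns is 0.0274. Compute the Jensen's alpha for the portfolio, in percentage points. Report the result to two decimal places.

9.86

β = Cov / Var = 0.0109 / 0.0274 = 0.3978
E[R] = Rf + β(Rm − Rf) = 3.9% + 0.3978 × (4.0% − 3.9%) = 3.9398%
α = Rp − E[R] = 13.8% − 3.9398% = 9.8602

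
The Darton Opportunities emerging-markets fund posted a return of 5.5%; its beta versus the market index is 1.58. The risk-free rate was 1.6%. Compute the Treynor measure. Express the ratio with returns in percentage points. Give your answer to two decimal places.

2.47

Treynor = (Rp − Rf) / β = (5.5% − 1.6%) / 1.58 = 3.90 / 1.58 = 2.4684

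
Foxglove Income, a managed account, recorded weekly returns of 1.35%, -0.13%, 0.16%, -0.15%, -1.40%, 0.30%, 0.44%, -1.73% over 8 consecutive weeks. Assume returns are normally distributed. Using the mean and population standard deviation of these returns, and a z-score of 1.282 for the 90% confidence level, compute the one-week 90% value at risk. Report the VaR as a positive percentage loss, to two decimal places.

Mean return μ = -1.160 / 8 = -0.1450%
Σ(r − μ)² = 6.9558; population σ = √(6.9558/8) = 0.9325%
VaR = −(μ − z·σ) = −(-0.1450 − 1.282 × 0.9325) = −(-1.3405) = 1.3405%

1.34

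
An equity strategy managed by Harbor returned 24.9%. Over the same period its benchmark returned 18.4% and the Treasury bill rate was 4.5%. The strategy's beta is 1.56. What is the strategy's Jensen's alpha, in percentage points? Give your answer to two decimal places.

CAPM expected return = Rf + β(Rm − Rf) = 4.5% + 1.56 × (18.4% − 4.5%) = 4.5 + 1.56 × 13.90 = 26.1840%
Jensen's α = Rp − E[R] = 24.9% − 26.1840% = -1.2840

-1.28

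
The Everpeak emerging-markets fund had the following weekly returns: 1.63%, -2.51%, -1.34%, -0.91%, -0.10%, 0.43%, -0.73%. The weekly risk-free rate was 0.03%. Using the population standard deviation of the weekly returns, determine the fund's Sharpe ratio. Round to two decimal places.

r̄ = (1.63 − 2.51 − 1.34 − 0.91 − 0.1 + 0.43 − 0.73) / 7 = -3.530 / 7 = -0.5043%
Σ(r − r̄)² = (1.63 − (-0.5043))² + (-2.51 − (-0.5043))² + (-1.34 − (-0.5043))² + … = 10.5284
population σ = √(10.5284 / 7) = √1.5041 = 1.2264%
Sharpe = (r̄ − rf) / σ = (-0.5043 − 0.03) / 1.2264 = -0.5343 / 1.2264 = -0.4357

-0.44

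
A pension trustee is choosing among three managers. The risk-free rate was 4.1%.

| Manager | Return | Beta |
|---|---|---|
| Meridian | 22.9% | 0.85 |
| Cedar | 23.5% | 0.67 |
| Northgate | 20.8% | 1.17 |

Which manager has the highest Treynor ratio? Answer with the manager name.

Cedar

Meridian: Treynor = (22.9% − 4.1%) / 0.85 = 22.118
Cedar: Treynor = (23.5% − 4.1%) / 0.67 = 28.955
Northgate: Treynor = (20.8% − 4.1%) / 1.17 = 14.274
Highest: Cedar (28.955).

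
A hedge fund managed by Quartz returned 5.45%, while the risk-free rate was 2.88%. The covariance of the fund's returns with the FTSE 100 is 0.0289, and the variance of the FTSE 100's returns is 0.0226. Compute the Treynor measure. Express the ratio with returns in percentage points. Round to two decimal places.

β = Cov / Var = 0.0289 / 0.0226 = 1.2788
Treynor = (Rp − Rf) / β = (5.45% − 2.88%) / 1.2788 = 2.57 / 1.2788 = 2.0097

2.01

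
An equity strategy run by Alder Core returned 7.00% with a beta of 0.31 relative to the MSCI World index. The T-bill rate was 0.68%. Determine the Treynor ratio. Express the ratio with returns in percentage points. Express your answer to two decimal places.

Treynor = (Rp − Rf) / β = (7.00% − 0.68%) / 0.31 = 6.32 / 0.31 = 20.3871

20.39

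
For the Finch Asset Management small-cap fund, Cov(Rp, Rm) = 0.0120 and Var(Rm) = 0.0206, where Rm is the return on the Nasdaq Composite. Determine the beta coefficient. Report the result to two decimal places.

β = Cov(Rp, Rm) / Var(Rm) = 0.0120 / 0.0206 = 0.5825

0.58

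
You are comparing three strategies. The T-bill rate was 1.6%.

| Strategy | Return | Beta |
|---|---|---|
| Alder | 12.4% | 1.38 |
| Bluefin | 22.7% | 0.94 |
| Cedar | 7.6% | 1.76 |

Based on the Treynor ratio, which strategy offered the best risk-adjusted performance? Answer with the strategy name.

Bluefin

Alder: Treynor = (12.4% − 1.6%) / 1.38 = 7.826
Bluefin: Treynor = (22.7% − 1.6%) / 0.94 = 22.447
Cedar: Treynor = (7.6% − 1.6%) / 1.76 = 3.409
Highest: Bluefin (22.447).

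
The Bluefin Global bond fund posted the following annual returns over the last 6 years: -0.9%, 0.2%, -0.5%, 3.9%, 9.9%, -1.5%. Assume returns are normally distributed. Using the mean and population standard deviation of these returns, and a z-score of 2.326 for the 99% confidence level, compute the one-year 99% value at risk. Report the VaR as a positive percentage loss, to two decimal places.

r̄ = (-0.9 + 0.2 − 0.5 + 3.9 + 9.9 − 1.5) / 6 = 1.8500%
Σ(r − r̄)² = (-0.9 − 1.8500)² + (0.2 − 1.8500)² + (-0.5 − 1.8500)² + … = 96.0350
population σ = √(96.0350 / 6) = √16.0058 = 4.0007%
VaR = −(r̄ − z·σ) = −(1.8500 − 2.326 × 4.0007) = −(-7.4556) = 7.4556%

7.46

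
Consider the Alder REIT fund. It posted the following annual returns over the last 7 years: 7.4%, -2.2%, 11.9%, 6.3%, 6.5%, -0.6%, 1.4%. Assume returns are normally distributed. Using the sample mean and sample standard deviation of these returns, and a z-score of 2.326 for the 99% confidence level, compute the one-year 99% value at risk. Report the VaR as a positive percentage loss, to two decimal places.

7.28

Mean return r̄ = 30.70 / 7 = 4.3857%
Σ(r − r̄)² = 150.8286; sample σ = √(150.8286/6) = 5.0138%
VaR = −(r̄ − z·σ) = −(4.3857 − 2.326 × 5.0138) = −(-7.2764) = 7.2764%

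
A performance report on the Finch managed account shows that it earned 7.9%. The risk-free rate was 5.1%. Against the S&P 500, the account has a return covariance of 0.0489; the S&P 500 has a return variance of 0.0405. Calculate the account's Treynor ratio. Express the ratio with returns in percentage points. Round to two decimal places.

β = Cov / Var = 0.0489 / 0.0405 = 1.2074
Treynor = (Rp − Rf) / β = (7.9% − 5.1%) / 1.2074 = 2.80 / 1.2074 = 2.3190

2.32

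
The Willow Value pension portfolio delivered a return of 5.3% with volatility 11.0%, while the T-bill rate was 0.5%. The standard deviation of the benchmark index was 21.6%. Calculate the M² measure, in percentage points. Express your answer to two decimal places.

Sharpe = (Rp − Rf) / σp = (5.3% − 0.5%) / 11.0% = 0.4364
M² = Rf + Sharpe × σm = 0.5% + 0.4364 × 21.6% = 9.9262%

9.93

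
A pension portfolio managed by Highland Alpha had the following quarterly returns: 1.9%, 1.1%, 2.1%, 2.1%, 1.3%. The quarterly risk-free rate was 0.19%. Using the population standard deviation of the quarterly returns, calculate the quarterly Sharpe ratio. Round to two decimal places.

μ = (1.9 + 1.1 + 2.1 + 2.1 + 1.3) / 5 = 1.7000%
Σ(r − μ)² = (1.9 − 1.7000)² + (1.1 − 1.7000)² + … = 0.8800
population σ = √(0.8800 / 5) = √0.1760 = 0.4195%
Sharpe = (μ − rf) / σ = (1.7000 − 0.19) / 0.4195 = 1.5100 / 0.4195 = 3.5995

3.60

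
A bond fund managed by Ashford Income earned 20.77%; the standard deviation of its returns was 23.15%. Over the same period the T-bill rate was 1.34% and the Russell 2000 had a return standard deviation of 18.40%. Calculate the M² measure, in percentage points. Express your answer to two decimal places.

16.78

Sharpe = (Rp − Rf) / σp = (20.77% − 1.34%) / 23.15% = 0.8393
M² = Rf + Sharpe × σm = 1.34% + 0.8393 × 18.40% = 16.7831%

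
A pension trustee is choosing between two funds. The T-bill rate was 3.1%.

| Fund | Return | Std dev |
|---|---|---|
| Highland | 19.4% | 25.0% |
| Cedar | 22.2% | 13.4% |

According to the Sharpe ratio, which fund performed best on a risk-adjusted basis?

Highland: Sharpe ratio = (19.4% − 3.1%) / 25.0% = 0.652
Cedar: Sharpe ratio = (22.2% − 3.1%) / 13.4% = 1.425
Highest: Cedar (1.425).

Cedar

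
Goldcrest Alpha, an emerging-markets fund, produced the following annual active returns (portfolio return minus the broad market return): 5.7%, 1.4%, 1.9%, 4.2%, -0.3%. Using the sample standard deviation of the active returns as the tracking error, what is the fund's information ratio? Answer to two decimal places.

1.09

r̄ = (5.7 + 1.4 + 1.9 + 4.2 − 0.3) / 5 = 12.90 / 5 = 2.5800%
Σ(r − r̄)² = 22.5080; sample σ = √(22.5080/4) = 2.3721%
IR = r̄ / tracking error = 2.5800 / 2.3721 = 1.0876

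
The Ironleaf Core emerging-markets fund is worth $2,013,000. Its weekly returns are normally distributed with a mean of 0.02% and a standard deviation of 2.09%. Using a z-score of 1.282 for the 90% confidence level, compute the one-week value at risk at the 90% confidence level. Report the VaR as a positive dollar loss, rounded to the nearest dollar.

$53,533

Return at the 90% tail: μ − z·σ = 0.02% − 1.282 × 2.09% = 0.02 − 2.67938 = -2.65938%
VaR = −(-2.65938%) × $2,013,000 = 2.65938% × $2,013,000 = $53,533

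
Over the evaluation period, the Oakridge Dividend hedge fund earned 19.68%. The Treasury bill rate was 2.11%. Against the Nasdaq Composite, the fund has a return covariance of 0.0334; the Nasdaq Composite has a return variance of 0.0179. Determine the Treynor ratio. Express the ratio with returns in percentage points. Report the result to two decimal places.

β = Cov / Var = 0.0334 / 0.0179 = 1.8659
Treynor = (Rp − Rf) / β = (19.68% − 2.11%) / 1.8659 = 17.57 / 1.8659 = 9.4164

9.42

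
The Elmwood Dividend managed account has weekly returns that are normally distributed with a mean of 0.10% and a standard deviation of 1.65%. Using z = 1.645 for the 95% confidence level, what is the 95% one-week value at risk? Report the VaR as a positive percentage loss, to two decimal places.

VaR (as % loss) = −(μ − z·σ) = −(0.10% − 1.645 × 1.65%) = −(-2.61425%) = 2.61425%

2.61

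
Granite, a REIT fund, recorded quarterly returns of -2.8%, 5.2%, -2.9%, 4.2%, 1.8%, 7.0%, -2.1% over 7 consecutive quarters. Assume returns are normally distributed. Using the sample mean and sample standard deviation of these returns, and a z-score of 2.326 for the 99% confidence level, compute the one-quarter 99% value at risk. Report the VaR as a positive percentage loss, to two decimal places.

Mean return μ = 10.40 / 7 = 1.4857%
Σ(r − μ)² = (-2.8 − 1.4857)² + (5.2 − 1.4857)² + … = 102.1286
σ = √[102.1286 / 6] = 4.1257%
VaR = −(μ − z·σ) = −(1.4857 − 2.326 × 4.1257) = −(-8.1107) = 8.1107%

8.11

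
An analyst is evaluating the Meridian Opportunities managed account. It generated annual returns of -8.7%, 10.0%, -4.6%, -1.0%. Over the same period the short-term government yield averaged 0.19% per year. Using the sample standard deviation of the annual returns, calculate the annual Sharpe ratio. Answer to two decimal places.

μ = (-8.7 + 10 − 4.6 − 1) / 4 = -1.0750%
Σ(r − μ)² = (-8.7 − (-1.0750))² + (10 − (-1.0750))² + (-4.6 − (-1.0750))² + … = 193.2275
sample σ = √(193.2275 / 3) = √64.4092 = 8.0255%
Sharpe = (μ − rf) / σ = (-1.0750 − 0.19) / 8.0255 = -1.2650 / 8.0255 = -0.1576

-0.16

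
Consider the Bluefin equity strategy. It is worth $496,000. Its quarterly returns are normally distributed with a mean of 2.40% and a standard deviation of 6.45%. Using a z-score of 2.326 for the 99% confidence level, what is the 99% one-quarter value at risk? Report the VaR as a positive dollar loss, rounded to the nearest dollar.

Return at the 99% tail: μ − z·σ = 2.40% − 2.326 × 6.45% = 2.4 − 15.0027 = -12.6027%
VaR = −(-12.6027%) × $496,000 = 12.6027% × $496,000 = $62,509

$62,509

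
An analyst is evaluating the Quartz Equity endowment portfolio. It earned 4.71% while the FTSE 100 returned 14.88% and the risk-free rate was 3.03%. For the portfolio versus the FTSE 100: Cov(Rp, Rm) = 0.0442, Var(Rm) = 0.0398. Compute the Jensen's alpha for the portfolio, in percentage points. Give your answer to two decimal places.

β = Cov / Var = 0.0442 / 0.0398 = 1.1106
E[R] = Rf + β(Rm − Rf) = 3.03% + 1.1106 × (14.88% − 3.03%) = 16.1906%
α = Rp − E[R] = 4.71% − 16.1906% = -11.4806

-11.48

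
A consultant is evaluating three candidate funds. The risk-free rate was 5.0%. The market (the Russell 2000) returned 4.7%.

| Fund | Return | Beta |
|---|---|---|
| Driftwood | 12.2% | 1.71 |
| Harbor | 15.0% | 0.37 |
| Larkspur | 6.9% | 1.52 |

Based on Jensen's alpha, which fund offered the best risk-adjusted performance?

Harbor

Driftwood: α = 12.2% − [5.0% + 1.71 × (4.7% − 5.0%)] = 7.713
Harbor: α = 15.0% − [5.0% + 0.37 × (4.7% − 5.0%)] = 10.111
Larkspur: α = 6.9% − [5.0% + 1.52 × (4.7% − 5.0%)] = 2.356
Highest: Harbor (10.111).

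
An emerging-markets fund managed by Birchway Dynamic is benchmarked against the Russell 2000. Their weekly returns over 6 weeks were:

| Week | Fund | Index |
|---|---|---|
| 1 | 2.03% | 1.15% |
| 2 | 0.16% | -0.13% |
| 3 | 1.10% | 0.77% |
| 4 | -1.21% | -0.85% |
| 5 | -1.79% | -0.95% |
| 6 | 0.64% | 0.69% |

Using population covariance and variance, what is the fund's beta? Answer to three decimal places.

1.574

r̄p = 0.1550%,  r̄m = 0.1133%
Cov = Σ(rp − r̄p)(rm − r̄m) / 6 = 1.0377
Var(rm) = Σ(rm − r̄m)² / 6 = 0.6594
β = Cov / Var = 1.0377 / 0.6594 = 1.5737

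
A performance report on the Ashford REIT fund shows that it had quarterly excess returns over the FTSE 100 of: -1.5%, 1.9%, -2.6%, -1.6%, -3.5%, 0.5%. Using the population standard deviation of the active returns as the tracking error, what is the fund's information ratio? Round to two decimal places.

-0.62

μ = (-1.5 + 1.9 − 2.6 − 1.6 − 3.5 + 0.5) / 6 = -6.80 / 6 = -1.1333%
Σ(r − μ)² = (-1.5 − (-1.1333))² + (1.9 − (-1.1333))² + (-2.6 − (-1.1333))² + … = 19.9733
σ = √[19.9733 / 6] = 1.8245%
IR = μ / tracking error = -1.1333 / 1.8245 = -0.6212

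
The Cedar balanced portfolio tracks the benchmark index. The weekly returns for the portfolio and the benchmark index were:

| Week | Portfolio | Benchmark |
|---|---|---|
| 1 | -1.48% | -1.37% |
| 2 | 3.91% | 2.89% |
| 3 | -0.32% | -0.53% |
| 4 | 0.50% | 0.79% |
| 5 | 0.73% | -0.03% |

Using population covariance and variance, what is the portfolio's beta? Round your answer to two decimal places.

r̄p = 0.6680%,  r̄m = 0.3500%
Cov = Σ(rp − r̄p)(rm − r̄m) / 5 = 2.5402
Var(rm) = Σ(rm − r̄m)² / 5 = 2.1045
β = Cov / Var = 2.5402 / 2.1045 = 1.2070

1.21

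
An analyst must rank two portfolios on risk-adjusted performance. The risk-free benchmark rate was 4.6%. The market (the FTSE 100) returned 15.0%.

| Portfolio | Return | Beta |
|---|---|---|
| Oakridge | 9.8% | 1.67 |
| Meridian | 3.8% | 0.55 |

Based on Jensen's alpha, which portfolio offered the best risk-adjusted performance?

Oakridge: α = 9.8% − [4.6% + 1.67 × (15.0% − 4.6%)] = -12.168
Meridian: α = 3.8% − [4.6% + 0.55 × (15.0% − 4.6%)] = -6.520
Highest: Meridian (-6.520).

Meridian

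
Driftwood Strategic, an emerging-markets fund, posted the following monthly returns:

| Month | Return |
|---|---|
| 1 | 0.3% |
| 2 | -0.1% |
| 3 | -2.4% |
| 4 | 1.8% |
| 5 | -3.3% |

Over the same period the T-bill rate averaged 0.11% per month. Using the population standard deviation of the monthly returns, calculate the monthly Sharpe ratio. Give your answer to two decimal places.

r̄ = (0.3 − 0.1 − 2.4 + 1.8 − 3.3) / 5 = -3.70 / 5 = -0.7400%
Σ(r − r̄)² = (0.3 − (-0.7400))² + (-0.1 − (-0.7400))² + … = 17.2520
population σ = √(17.2520 / 5) = √3.4504 = 1.8575%
Sharpe = (r̄ − rf) / σ = (-0.7400 − 0.11) / 1.8575 = -0.8500 / 1.8575 = -0.4576

-0.46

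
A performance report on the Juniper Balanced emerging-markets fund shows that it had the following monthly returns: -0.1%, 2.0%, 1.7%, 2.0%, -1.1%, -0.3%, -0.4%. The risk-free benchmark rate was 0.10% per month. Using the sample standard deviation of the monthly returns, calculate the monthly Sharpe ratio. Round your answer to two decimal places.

μ = (-0.1 + 2 + 1.7 + 2 − 1.1 − 0.3 − 0.4) / 7 = 0.5429%
Sample std dev = √[10.2971 / 6] = 1.3100%
Sharpe = (μ − rf) / σ = (0.5429 − 0.1) / 1.3100 = 0.4429 / 1.3100 = 0.3381

0.34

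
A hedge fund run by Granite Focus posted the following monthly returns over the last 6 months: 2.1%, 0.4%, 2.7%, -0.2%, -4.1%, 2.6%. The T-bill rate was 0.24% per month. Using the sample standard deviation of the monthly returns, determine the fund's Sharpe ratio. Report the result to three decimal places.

0.133

r̄ = (2.1 + 0.4 + 2.7 − 0.2 − 4.1 + 2.6) / 6 = 0.5833%
Sample std dev = √[33.4283 / 5] = 2.5857%
Sharpe = (r̄ − rf) / σ = (0.5833 − 0.24) / 2.5857 = 0.3433 / 2.5857 = 0.1328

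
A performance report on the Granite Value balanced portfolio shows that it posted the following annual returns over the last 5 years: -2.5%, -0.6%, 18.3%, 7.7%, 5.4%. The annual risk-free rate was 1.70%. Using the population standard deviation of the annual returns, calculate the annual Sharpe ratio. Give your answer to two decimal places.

0.54

Mean return μ = 28.30 / 5 = 5.6600%
Σ(r − μ)² = (-2.5 − 5.6600)² + (-0.6 − 5.6600)² + (18.3 − 5.6600)² + … = 269.7720
population σ = √(269.7720 / 5) = √53.9544 = 7.3454%
Sharpe = (μ − rf) / σ = (5.6600 − 1.7) / 7.3454 = 3.9600 / 7.3454 = 0.5391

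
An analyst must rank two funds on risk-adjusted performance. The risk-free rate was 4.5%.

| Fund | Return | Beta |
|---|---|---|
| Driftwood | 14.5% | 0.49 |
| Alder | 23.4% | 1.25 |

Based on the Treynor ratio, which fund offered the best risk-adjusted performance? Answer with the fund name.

Driftwood

Driftwood: Treynor = (14.5% − 4.5%) / 0.49 = 20.408
Alder: Treynor = (23.4% − 4.5%) / 1.25 = 15.120
Highest: Driftwood (20.408).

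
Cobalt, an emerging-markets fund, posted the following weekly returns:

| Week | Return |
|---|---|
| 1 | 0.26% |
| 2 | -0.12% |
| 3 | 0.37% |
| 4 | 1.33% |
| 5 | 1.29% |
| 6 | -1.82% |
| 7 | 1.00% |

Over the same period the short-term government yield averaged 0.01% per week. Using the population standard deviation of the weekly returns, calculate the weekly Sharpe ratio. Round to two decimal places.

0.32

r̄ = (0.26 − 0.12 + 0.37 + 1.33 + 1.29 − 1.82 + 1) / 7 = 2.310 / 7 = 0.3300%
Σ(r − r̄)² = (0.26 − 0.3300)² + (-0.12 − 0.3300)² + … = 7.2020
σ = √[7.2020 / 7] = 1.0143%
Sharpe = (r̄ − rf) / σ = (0.3300 − 0.01) / 1.0143 = 0.3200 / 1.0143 = 0.3155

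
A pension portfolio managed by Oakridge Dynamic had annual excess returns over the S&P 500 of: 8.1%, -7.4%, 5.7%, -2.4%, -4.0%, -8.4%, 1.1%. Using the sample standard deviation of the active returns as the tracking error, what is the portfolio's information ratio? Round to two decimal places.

Mean return μ = -7.30 / 7 = -1.0429%
Σ(r − μ)² = (8.1 − (-1.0429))² + (-7.4 − (-1.0429))² + (5.7 − (-1.0429))² + … = 238.7771
σ = √[238.7771 / 6] = 6.3084%
IR = μ / tracking error = -1.0429 / 6.3084 = -0.1653

-0.17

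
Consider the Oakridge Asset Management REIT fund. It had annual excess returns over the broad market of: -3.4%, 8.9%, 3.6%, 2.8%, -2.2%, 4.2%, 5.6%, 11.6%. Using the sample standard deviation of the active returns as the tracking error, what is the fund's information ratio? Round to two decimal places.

Mean return r̄ = 31.10 / 8 = 3.8875%
Σ(r − r̄)² = (-3.4 − 3.8875)² + (8.9 − 3.8875)² + (3.6 − 3.8875)² + … = 179.0688
sample σ = √(179.0688 / 7) = √25.5813 = 5.0578%
IR = r̄ / tracking error = 3.8875 / 5.0578 = 0.7686

0.77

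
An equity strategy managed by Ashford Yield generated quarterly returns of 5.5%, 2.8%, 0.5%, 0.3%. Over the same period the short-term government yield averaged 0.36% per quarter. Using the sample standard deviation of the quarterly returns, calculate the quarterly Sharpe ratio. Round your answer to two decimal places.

r̄ = (5.5 + 2.8 + 0.5 + 0.3) / 4 = 9.10 / 4 = 2.2750%
Sample std dev = √[17.7275 / 3] = 2.4309%
Sharpe = (r̄ − rf) / σ = (2.2750 − 0.36) / 2.4309 = 1.9150 / 2.4309 = 0.7878

0.79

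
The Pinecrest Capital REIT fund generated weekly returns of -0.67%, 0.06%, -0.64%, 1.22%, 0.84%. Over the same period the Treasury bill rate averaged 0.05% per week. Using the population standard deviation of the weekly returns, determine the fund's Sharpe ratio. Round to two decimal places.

Mean return r̄ = 0.810 / 5 = 0.1620%
Σ(r − r̄)² = 2.9249; population σ = √(2.9249/5) = 0.7648%
Sharpe = (r̄ − rf) / σ = (0.1620 − 0.05) / 0.7648 = 0.1120 / 0.7648 = 0.1464

0.15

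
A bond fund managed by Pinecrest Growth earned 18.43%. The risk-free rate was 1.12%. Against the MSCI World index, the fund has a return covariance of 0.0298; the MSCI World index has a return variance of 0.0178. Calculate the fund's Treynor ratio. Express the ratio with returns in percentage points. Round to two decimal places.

β = Cov / Var = 0.0298 / 0.0178 = 1.6742
Treynor = (Rp − Rf) / β = (18.43% − 1.12%) / 1.6742 = 17.31 / 1.6742 = 10.3393

10.34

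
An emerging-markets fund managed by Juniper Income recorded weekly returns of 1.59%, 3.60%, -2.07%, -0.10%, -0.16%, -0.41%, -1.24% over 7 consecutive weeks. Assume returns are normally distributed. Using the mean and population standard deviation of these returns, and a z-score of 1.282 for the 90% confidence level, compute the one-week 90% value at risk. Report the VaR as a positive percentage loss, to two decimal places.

2.06

μ = (1.59 + 3.6 − 2.07 − 0.1 − 0.16 − 0.41 − 1.24) / 7 = 0.1729%
Population std dev = √[21.3051 / 7] = 1.7446%
VaR = −(μ − z·σ) = −(0.1729 − 1.282 × 1.7446) = −(-2.0637) = 2.0637%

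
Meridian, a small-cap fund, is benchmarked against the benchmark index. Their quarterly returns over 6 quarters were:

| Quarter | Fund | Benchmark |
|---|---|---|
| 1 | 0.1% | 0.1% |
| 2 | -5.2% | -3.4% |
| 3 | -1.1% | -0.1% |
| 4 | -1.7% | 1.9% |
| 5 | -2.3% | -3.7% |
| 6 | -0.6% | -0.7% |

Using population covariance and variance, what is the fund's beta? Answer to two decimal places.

0.55

r̄p = -1.8000%,  r̄m = -0.9833%
Cov = Σ(rp − r̄p)(rm − r̄m) / 6 = 2.1467
Var(rm) = Σ(rm − r̄m)² / 6 = 3.9281
β = Cov / Var = 2.1467 / 3.9281 = 0.5465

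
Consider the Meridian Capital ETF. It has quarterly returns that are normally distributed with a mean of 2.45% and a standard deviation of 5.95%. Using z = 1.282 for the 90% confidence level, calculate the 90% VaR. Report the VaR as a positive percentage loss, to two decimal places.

VaR (as % loss) = −(μ − z·σ) = −(2.45% − 1.282 × 5.95%) = −(-5.1779%) = 5.1779%

5.18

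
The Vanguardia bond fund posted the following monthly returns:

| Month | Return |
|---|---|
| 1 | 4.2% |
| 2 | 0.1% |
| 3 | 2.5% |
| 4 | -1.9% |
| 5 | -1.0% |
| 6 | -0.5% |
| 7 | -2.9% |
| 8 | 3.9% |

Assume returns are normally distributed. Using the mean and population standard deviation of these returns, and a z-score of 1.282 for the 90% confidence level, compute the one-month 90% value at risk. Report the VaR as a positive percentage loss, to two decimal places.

2.65

Mean return r̄ = 4.40 / 8 = 0.5500%
Population σ = √[Σ(r − r̄)² / 8] = √[49.9600 / 8] = √6.2450 = 2.4990%
VaR = −(r̄ − z·σ) = −(0.5500 − 1.282 × 2.4990) = −(-2.6537) = 2.6537%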